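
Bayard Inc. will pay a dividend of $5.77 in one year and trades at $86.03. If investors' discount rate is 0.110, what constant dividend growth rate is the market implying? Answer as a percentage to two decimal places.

4.29%

From P₀ = D₁/(r − g), the implied growth is g = r − D₁/P₀.
g = 0.11 − 5.77/86.03 = 0.11 − 0.06707 = 0.04293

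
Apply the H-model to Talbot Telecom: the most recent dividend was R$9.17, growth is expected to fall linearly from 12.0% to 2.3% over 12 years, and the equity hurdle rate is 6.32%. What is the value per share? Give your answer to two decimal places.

H-model: P₀ = D₀[(1+g_L) + H(g_S−g_L)]/(r−g_L), with H = 12/2 = 6.
P₀ = 9.17 × [(1+0.023) + 6×(0.12−0.023)] / (0.0632−0.023)
   = 9.17 × 1.6050 / 0.0402 = 366.1157

R$366.12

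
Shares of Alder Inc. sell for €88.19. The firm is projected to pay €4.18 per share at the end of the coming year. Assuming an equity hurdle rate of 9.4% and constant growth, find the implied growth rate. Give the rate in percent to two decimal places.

4.66%

From P₀ = D₁/(r − g), the implied growth is g = r − D₁/P₀.
g = 0.094 − 4.18/88.19 = 0.094 − 0.04740 = 0.04660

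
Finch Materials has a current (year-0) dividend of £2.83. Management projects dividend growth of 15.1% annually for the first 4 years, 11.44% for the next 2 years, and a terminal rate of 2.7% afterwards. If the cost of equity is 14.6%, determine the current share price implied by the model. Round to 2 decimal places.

£40.47

Three-stage DDM. Project D₁…D_6; terminal Gordon value at t=6 with g = 0.027; discount at r = 0.146.
D_1 = 3.2573
D_2 = 3.7492
D_3 = 4.3153
D_4 = 4.9669
D_5 = 5.5351
D_6 = 6.1684
TV_6 = 6.3349/(0.146−0.027) = 53.2345
P₀ = Σ Dₜ/(1+r)ᵗ + TV_6/(1+r)^6 = 40.4684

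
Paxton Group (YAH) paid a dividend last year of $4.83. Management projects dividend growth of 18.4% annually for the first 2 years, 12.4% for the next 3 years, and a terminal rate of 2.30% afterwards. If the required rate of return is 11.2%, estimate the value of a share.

Three-stage DDM. Project D₁…D_5; terminal Gordon value at t=5 with g = 0.023; discount at r = 0.112.
D_1 = 5.7187
D_2 = 6.7710
D_3 = 7.6106
D_4 = 8.5543
D_5 = 9.6150
TV_5 = 9.8361/(0.112−0.023) = 110.5185
P₀ = Σ Dₜ/(1+r)ᵗ + TV_5/(1+r)^5 = 92.4024

$92.40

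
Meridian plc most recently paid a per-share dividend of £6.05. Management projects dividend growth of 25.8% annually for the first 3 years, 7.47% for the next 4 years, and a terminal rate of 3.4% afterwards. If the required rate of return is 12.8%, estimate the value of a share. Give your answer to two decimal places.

£128.51

Three-stage DDM. Project D₁…D_7; terminal Gordon value at t=7 with g = 0.034; discount at r = 0.128.
D_1 = 7.6109
D_2 = 9.5745
D_3 = 12.0447
D_4 = 12.9445
D_5 = 13.9114
D_6 = 14.9506
D_7 = 16.0674
TV_7 = 16.6137/(0.128−0.034) = 176.7417
P₀ = Σ Dₜ/(1+r)ᵗ + TV_7/(1+r)^7 = 128.5134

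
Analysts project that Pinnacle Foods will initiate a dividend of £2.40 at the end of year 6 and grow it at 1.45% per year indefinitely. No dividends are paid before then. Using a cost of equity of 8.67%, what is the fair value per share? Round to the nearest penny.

Deferred-dividend DDM. At t=5 the remaining stream is a growing perpetuity with first payment D_6 = 2.40.
V_5 = D_6/(r−g) = 2.40/(0.0867−0.0145) = 33.2410
P₀ = V_5/(1+r)^5 = 33.2410/(1+0.0867)^5 = 21.9344

£21.93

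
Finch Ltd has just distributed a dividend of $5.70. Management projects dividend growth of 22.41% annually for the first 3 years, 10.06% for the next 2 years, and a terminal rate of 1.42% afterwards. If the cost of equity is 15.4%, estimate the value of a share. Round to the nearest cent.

$76.83

Three-stage DDM. Project D₁…D_5; terminal Gordon value at t=5 with g = 0.0142; discount at r = 0.154.
D_1 = 6.9774
D_2 = 8.5410
D_3 = 10.4550
D_4 = 11.5068
D_5 = 12.6644
TV_5 = 12.8442/(0.154−0.0142) = 91.8758
P₀ = Σ Dₜ/(1+r)ᵗ + TV_5/(1+r)^5 = 76.8316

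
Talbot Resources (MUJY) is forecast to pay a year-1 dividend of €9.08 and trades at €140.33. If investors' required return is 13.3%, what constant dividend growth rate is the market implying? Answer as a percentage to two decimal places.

From P₀ = D₁/(r − g), the implied growth is g = r − D₁/P₀.
g = 0.133 − 9.08/140.33 = 0.133 − 0.06470 = 0.06830

6.83%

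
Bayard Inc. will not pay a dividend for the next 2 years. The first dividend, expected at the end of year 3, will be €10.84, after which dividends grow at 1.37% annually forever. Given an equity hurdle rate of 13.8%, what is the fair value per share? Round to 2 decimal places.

Deferred-dividend DDM. At t=2 the remaining stream is a growing perpetuity with first payment D_3 = 10.84.
V_2 = D_3/(r−g) = 10.84/(0.138−0.0137) = 87.2084
P₀ = V_2/(1+r)^2 = 87.2084/(1+0.138)^2 = 67.3401

€67.34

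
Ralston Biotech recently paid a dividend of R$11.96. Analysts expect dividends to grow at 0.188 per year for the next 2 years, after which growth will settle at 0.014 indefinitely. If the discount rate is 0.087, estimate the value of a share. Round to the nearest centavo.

Two-stage DDM. Project D₁…D_2 at 0.188, terminal growth 0.014, discount at r = 0.087.
D_1 = 14.2085
D_2 = 16.8797
Terminal value at t=2: TV = D_3/(r−g) = 17.1160/(0.087−0.014) = 234.4656
P₀ = 14.2085/(1+0.087)^1 + 16.8797/(1+0.087)^2 + 234.4656/(1+0.087)^2 = 225.7929

R$225.79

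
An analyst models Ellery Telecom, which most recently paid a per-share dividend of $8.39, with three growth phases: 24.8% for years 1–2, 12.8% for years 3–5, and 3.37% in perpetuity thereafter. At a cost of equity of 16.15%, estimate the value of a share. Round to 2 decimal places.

$117.88

Three-stage DDM. Project D₁…D_5; terminal Gordon value at t=5 with g = 0.0337; discount at r = 0.1615.
D_1 = 10.4707
D_2 = 13.0675
D_3 = 14.7401
D_4 = 16.6268
D_5 = 18.7551
TV_5 = 19.3871/(0.1615−0.0337) = 151.6988
P₀ = Σ Dₜ/(1+r)ᵗ + TV_5/(1+r)^5 = 117.8759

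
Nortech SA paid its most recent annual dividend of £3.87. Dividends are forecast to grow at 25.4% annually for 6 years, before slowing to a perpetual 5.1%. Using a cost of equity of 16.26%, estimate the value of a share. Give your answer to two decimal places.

Two-stage DDM. Project D₁…D_6 at 0.254, terminal growth 0.051, discount at r = 0.1626.
D_1 = 4.8530
D_2 = 6.0856
D_3 = 7.6314
D_4 = 9.5698
D_5 = 12.0005
D_6 = 15.0486
Terminal value at t=6: TV = D_7/(r−g) = 15.8161/(0.1626−0.051) = 141.7212
P₀ = 4.8530/(1+0.1626)^1 + 6.0856/(1+0.1626)^2 + 7.6314/(1+0.1626)^3 + 9.5698/(1+0.1626)^4 + 12.0005/(1+0.1626)^5 + 15.0486/(1+0.1626)^6 + 141.7212/(1+0.1626)^6 = 87.9076

£87.91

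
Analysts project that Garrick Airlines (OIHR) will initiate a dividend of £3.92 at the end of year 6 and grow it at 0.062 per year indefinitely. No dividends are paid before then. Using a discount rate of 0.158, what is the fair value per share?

Deferred-dividend DDM. At t=5 the remaining stream is a growing perpetuity with first payment D_6 = 3.92.
V_5 = D_6/(r−g) = 3.92/(0.158−0.062) = 40.8333
P₀ = V_5/(1+r)^5 = 40.8333/(1+0.158)^5 = 19.6097

£19.61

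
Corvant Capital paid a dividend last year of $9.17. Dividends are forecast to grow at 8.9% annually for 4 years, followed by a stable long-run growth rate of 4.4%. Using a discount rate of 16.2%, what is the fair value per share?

Two-stage DDM. Project D₁…D_4 at 0.089, terminal growth 0.044, discount at r = 0.162.
D_1 = 9.9861
D_2 = 10.8749
D_3 = 11.8428
D_4 = 12.8968
Terminal value at t=4: TV = D_5/(r−g) = 13.4642/(0.162−0.044) = 114.1036
P₀ = 9.9861/(1+0.162)^1 + 10.8749/(1+0.162)^2 + 11.8428/(1+0.162)^3 + 12.8968/(1+0.162)^4 + 114.1036/(1+0.162)^4 = 93.8555

$93.86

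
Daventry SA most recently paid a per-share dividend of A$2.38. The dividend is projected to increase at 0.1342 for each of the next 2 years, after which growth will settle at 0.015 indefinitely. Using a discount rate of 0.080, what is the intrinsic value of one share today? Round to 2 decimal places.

A$46.11

Two-stage DDM. Project D₁…D_2 at 0.1342, terminal growth 0.015, discount at r = 0.08.
D_1 = 2.6994
D_2 = 3.0617
Terminal value at t=2: TV = D_3/(r−g) = 3.1076/(0.08−0.015) = 47.8089
P₀ = 2.6994/(1+0.08)^1 + 3.0617/(1+0.08)^2 + 47.8089/(1+0.08)^2 = 46.1128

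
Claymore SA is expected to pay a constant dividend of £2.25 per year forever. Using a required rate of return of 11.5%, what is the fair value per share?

Zero-growth DDM (perpetuity): P₀ = D/r = 2.25 / 0.115 = 19.5652

£19.57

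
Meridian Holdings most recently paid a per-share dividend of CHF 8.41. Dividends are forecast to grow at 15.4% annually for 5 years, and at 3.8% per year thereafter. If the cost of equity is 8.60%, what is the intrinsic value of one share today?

CHF 297.04

Two-stage DDM. Project D₁…D_5 at 0.154, terminal growth 0.038, discount at r = 0.086.
D_1 = 9.7051
D_2 = 11.1997
D_3 = 12.9245
D_4 = 14.9149
D_5 = 17.2118
Terminal value at t=5: TV = D_6/(r−g) = 17.8658/(0.086−0.038) = 372.2041
P₀ = 9.7051/(1+0.086)^1 + 11.1997/(1+0.086)^2 + 12.9245/(1+0.086)^3 + 14.9149/(1+0.086)^4 + 17.2118/(1+0.086)^5 + 372.2041/(1+0.086)^5 = 297.0352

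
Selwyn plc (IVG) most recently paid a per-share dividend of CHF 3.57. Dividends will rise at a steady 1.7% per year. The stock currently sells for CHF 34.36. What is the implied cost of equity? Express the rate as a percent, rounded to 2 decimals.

12.27%

Rearranging the constant-growth DDM: r = D₁/P₀ + g.
D₁ = 3.57 × (1 + 0.017) = 3.6307.
r = 3.6307 / 34.36 + 0.017 = 0.10567 + 0.017 = 0.12267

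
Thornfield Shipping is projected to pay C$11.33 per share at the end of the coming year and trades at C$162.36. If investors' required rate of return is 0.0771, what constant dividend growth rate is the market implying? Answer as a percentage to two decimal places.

0.73%

From P₀ = D₁/(r − g), the implied growth is g = r − D₁/P₀.
g = 0.0771 − 11.33/162.36 = 0.0771 − 0.06978 = 0.00732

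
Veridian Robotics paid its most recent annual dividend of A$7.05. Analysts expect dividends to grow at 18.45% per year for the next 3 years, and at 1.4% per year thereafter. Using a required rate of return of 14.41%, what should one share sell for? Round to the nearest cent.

A$83.66

Two-stage DDM. Project D₁…D_3 at 0.1845, terminal growth 0.014, discount at r = 0.1441.
D_1 = 8.3507
D_2 = 9.8914
D_3 = 11.7164
Terminal value at t=3: TV = D_4/(r−g) = 11.8804/(0.1441−0.014) = 91.3177
P₀ = 8.3507/(1+0.1441)^1 + 9.8914/(1+0.1441)^2 + 11.7164/(1+0.1441)^3 + 91.3177/(1+0.1441)^3 = 83.6557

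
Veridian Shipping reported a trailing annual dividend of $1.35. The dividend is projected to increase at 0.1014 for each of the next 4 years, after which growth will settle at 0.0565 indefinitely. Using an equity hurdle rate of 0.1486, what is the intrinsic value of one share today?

$17.96

Two-stage DDM. Project D₁…D_4 at 0.1014, terminal growth 0.0565, discount at r = 0.1486.
D_1 = 1.4869
D_2 = 1.6377
D_3 = 1.8037
D_4 = 1.9866
Terminal value at t=4: TV = D_5/(r−g) = 2.0989/(0.1486−0.0565) = 22.7889
P₀ = 1.4869/(1+0.1486)^1 + 1.6377/(1+0.1486)^2 + 1.8037/(1+0.1486)^3 + 1.9866/(1+0.1486)^4 + 22.7889/(1+0.1486)^4 = 17.9609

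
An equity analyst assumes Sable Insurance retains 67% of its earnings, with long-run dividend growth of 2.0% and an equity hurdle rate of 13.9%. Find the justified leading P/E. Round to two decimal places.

2.77

Payout ratio b = 1 − 0.67 = 0.33.
Justified leading P/E = b/(r−g) = 0.33/(0.139−0.02) = 2.7731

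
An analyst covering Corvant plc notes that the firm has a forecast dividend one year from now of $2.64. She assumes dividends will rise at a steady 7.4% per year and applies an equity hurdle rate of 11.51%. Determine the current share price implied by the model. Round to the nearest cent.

Gordon growth model: P₀ = D₁/(r − g), with D₁ = 2.64 given directly.
P₀ = 2.6400 / (0.1151 − 0.074) = 2.6400 / 0.0411 = 64.2336

$64.23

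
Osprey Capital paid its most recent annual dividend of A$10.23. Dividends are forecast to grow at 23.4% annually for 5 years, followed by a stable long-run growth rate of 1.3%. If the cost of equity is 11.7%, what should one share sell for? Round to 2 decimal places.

A$233.62

Two-stage DDM. Project D₁…D_5 at 0.234, terminal growth 0.013, discount at r = 0.117.
D_1 = 12.6238
D_2 = 15.5778
D_3 = 19.2230
D_4 = 23.7212
D_5 = 29.2719
Terminal value at t=5: TV = D_6/(r−g) = 29.6525/(0.117−0.013) = 285.1199
P₀ = 12.6238/(1+0.117)^1 + 15.5778/(1+0.117)^2 + 19.2230/(1+0.117)^3 + 23.7212/(1+0.117)^4 + 29.2719/(1+0.117)^5 + 285.1199/(1+0.117)^5 = 233.6207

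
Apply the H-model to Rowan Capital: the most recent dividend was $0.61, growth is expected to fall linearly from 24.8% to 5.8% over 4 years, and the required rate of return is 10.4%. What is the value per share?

$19.07

H-model: P₀ = D₀[(1+g_L) + H(g_S−g_L)]/(r−g_L), with H = 4/2 = 2.
P₀ = 0.61 × [(1+0.058) + 2×(0.248−0.058)] / (0.104−0.058)
   = 0.61 × 1.4380 / 0.046 = 19.0691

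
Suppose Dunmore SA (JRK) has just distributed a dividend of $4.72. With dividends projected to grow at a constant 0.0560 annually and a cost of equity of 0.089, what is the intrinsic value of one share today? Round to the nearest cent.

$151.04

Gordon growth model: P₀ = D₁/(r − g). D₁ = 4.72 × (1 + 0.056) = 4.9843.
P₀ = 4.9843 / (0.089 − 0.056) = 4.9843 / 0.033 = 151.0400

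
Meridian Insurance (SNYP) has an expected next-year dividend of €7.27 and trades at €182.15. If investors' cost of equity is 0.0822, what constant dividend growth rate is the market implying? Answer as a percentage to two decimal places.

From P₀ = D₁/(r − g), the implied growth is g = r − D₁/P₀.
g = 0.0822 − 7.27/182.15 = 0.0822 − 0.03991 = 0.04229

4.23%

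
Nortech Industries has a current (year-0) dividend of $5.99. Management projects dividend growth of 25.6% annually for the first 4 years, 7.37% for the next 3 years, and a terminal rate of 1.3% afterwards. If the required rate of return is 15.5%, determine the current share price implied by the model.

Three-stage DDM. Project D₁…D_7; terminal Gordon value at t=7 with g = 0.013; discount at r = 0.155.
D_1 = 7.5234
D_2 = 9.4494
D_3 = 11.8685
D_4 = 14.9068
D_5 = 16.0055
D_6 = 17.1851
D_7 = 18.4516
TV_7 = 18.6915/(0.155−0.013) = 131.6301
P₀ = Σ Dₜ/(1+r)ᵗ + TV_7/(1+r)^7 = 99.4355

$99.44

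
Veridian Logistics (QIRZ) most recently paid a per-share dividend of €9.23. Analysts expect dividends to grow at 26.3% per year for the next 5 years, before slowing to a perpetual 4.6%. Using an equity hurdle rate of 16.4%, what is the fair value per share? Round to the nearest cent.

Two-stage DDM. Project D₁…D_5 at 0.263, terminal growth 0.046, discount at r = 0.164.
D_1 = 11.6575
D_2 = 14.7234
D_3 = 18.5957
D_4 = 23.4863
D_5 = 29.6632
Terminal value at t=5: TV = D_6/(r−g) = 31.0277/(0.164−0.046) = 262.9469
P₀ = 11.6575/(1+0.164)^1 + 14.7234/(1+0.164)^2 + 18.5957/(1+0.164)^3 + 23.4863/(1+0.164)^4 + 29.6632/(1+0.164)^5 + 262.9469/(1+0.164)^5 = 182.4050

€182.40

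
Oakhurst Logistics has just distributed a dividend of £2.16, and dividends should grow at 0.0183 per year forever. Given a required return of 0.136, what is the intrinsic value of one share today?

£18.69

Gordon growth model: P₀ = D₁/(r − g). D₁ = 2.16 × (1 + 0.0183) = 2.1995.
P₀ = 2.1995 / (0.136 − 0.0183) = 2.1995 / 0.1177 = 18.6876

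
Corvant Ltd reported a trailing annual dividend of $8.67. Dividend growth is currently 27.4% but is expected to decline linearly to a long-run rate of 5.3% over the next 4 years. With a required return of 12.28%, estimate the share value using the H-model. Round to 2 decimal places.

$185.70

H-model: P₀ = D₀[(1+g_L) + H(g_S−g_L)]/(r−g_L), with H = 4/2 = 2.
P₀ = 8.67 × [(1+0.053) + 2×(0.274−0.053)] / (0.1228−0.053)
   = 8.67 × 1.4950 / 0.0698 = 185.6970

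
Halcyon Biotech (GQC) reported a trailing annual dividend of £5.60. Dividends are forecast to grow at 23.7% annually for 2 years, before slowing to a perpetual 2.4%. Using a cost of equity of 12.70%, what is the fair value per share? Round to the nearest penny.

£79.97

Two-stage DDM. Project D₁…D_2 at 0.237, terminal growth 0.024, discount at r = 0.127.
D_1 = 6.9272
D_2 = 8.5689
Terminal value at t=2: TV = D_3/(r−g) = 8.7746/(0.127−0.024) = 85.1903
P₀ = 6.9272/(1+0.127)^1 + 8.5689/(1+0.127)^2 + 85.1903/(1+0.127)^2 = 79.9653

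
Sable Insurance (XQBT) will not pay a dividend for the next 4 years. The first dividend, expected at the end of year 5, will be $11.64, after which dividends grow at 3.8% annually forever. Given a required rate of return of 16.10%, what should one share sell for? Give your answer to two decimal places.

$52.09

Deferred-dividend DDM. At t=4 the remaining stream is a growing perpetuity with first payment D_5 = 11.64.
V_4 = D_5/(r−g) = 11.64/(0.161−0.038) = 94.6341
P₀ = V_4/(1+r)^4 = 94.6341/(1+0.161)^4 = 52.0858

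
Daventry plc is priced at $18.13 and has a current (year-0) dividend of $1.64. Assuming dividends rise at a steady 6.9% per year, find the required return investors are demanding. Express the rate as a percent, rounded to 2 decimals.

16.57%

Rearranging the constant-growth DDM: r = D₁/P₀ + g.
D₁ = 1.64 × (1 + 0.069) = 1.7532.
r = 1.7532 / 18.13 + 0.069 = 0.09670 + 0.069 = 0.16570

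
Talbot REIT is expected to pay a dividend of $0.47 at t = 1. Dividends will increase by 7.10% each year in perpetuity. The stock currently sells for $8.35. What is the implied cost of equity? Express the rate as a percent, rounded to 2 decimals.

12.73%

Rearranging the constant-growth DDM: r = D₁/P₀ + g.
r = 0.4700 / 8.35 + 0.071 = 0.05629 + 0.071 = 0.12729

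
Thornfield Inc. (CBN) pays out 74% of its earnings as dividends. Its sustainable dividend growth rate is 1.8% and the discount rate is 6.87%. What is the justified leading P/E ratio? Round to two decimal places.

Justified leading P/E = b/(r−g) = 0.74/(0.0687−0.018) = 14.5957

14.60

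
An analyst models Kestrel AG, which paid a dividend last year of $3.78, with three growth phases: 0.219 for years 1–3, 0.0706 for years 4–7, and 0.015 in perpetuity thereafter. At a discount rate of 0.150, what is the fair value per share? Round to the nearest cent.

$53.29

Three-stage DDM. Project D₁…D_7; terminal Gordon value at t=7 with g = 0.015; discount at r = 0.15.
D_1 = 4.6078
D_2 = 5.6169
D_3 = 6.8470
D_4 = 7.3304
D_5 = 7.8480
D_6 = 8.4020
D_7 = 8.9952
TV_7 = 9.1302/(0.15−0.015) = 67.6307
P₀ = Σ Dₜ/(1+r)ᵗ + TV_7/(1+r)^7 = 53.2881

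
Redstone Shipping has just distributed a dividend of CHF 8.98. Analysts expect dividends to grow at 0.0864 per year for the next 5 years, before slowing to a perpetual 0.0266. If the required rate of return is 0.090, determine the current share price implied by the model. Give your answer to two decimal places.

CHF 187.48

Two-stage DDM. Project D₁…D_5 at 0.0864, terminal growth 0.0266, discount at r = 0.09.
D_1 = 9.7559
D_2 = 10.5988
D_3 = 11.5145
D_4 = 12.5094
D_5 = 13.5902
Terminal value at t=5: TV = D_6/(r−g) = 13.9517/(0.09−0.0266) = 220.0580
P₀ = 9.7559/(1+0.09)^1 + 10.5988/(1+0.09)^2 + 11.5145/(1+0.09)^3 + 12.5094/(1+0.09)^4 + 13.5902/(1+0.09)^5 + 220.0580/(1+0.09)^5 = 187.4797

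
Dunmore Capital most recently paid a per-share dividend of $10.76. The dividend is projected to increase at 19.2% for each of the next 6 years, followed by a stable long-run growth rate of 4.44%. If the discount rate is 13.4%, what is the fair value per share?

$246.33

Two-stage DDM. Project D₁…D_6 at 0.192, terminal growth 0.0444, discount at r = 0.134.
D_1 = 12.8259
D_2 = 15.2885
D_3 = 18.2239
D_4 = 21.7229
D_5 = 25.8937
D_6 = 30.8653
Terminal value at t=6: TV = D_7/(r−g) = 32.2357/(0.134−0.0444) = 359.7731
P₀ = 12.8259/(1+0.134)^1 + 15.2885/(1+0.134)^2 + 18.2239/(1+0.134)^3 + 21.7229/(1+0.134)^4 + 25.8937/(1+0.134)^5 + 30.8653/(1+0.134)^6 + 359.7731/(1+0.134)^6 = 246.3347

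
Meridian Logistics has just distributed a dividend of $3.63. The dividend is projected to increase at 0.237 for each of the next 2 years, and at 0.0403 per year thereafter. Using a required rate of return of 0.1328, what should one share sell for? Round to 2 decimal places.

$56.97

Two-stage DDM. Project D₁…D_2 at 0.237, terminal growth 0.0403, discount at r = 0.1328.
D_1 = 4.4903
D_2 = 5.5545
Terminal value at t=2: TV = D_3/(r−g) = 5.7784/(0.1328−0.0403) = 62.4688
P₀ = 4.4903/(1+0.1328)^1 + 5.5545/(1+0.1328)^2 + 62.4688/(1+0.1328)^2 = 56.9731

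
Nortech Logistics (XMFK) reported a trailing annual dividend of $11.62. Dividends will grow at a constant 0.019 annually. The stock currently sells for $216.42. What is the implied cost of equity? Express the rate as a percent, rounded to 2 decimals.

7.37%

Rearranging the constant-growth DDM: r = D₁/P₀ + g.
D₁ = 11.62 × (1 + 0.019) = 11.8408.
r = 11.8408 / 216.42 + 0.019 = 0.05471 + 0.019 = 0.07371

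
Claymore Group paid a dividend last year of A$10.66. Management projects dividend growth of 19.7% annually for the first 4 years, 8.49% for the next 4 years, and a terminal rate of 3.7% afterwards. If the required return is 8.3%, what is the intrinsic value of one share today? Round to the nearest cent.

Three-stage DDM. Project D₁…D_8; terminal Gordon value at t=8 with g = 0.037; discount at r = 0.083.
D_1 = 12.7600
D_2 = 15.2737
D_3 = 18.2827
D_4 = 21.8844
D_5 = 23.7423
D_6 = 25.7581
D_7 = 27.9449
D_8 = 30.3174
TV_8 = 31.4392/(0.083−0.037) = 683.4607
P₀ = Σ Dₜ/(1+r)ᵗ + TV_8/(1+r)^8 = 480.1665

A$480.17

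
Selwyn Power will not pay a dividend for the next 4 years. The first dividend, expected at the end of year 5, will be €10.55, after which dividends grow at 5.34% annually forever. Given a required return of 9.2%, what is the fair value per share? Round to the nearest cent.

Deferred-dividend DDM. At t=4 the remaining stream is a growing perpetuity with first payment D_5 = 10.55.
V_4 = D_5/(r−g) = 10.55/(0.092−0.0534) = 273.3161
P₀ = V_4/(1+r)^4 = 273.3161/(1+0.092)^4 = 192.2094

€192.21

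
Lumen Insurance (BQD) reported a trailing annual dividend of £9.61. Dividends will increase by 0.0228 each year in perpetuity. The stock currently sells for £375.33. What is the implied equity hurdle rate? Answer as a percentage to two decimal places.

Rearranging the constant-growth DDM: r = D₁/P₀ + g.
D₁ = 9.61 × (1 + 0.0228) = 9.8291.
r = 9.8291 / 375.33 + 0.0228 = 0.02619 + 0.0228 = 0.04899

4.90%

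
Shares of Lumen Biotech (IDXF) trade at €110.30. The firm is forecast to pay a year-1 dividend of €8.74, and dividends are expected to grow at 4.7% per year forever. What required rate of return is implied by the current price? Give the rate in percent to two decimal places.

Rearranging the constant-growth DDM: r = D₁/P₀ + g.
r = 8.7400 / 110.30 + 0.047 = 0.07924 + 0.047 = 0.12624

12.62%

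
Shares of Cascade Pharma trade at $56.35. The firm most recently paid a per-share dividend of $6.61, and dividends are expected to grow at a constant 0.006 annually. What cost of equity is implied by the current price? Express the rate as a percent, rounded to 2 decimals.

Rearranging the constant-growth DDM: r = D₁/P₀ + g.
D₁ = 6.61 × (1 + 0.006) = 6.6497.
r = 6.6497 / 56.35 + 0.006 = 0.11801 + 0.006 = 0.12401

12.40%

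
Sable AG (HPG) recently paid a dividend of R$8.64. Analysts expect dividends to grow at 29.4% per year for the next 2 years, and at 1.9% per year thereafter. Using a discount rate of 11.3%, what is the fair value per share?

R$148.33

Two-stage DDM. Project D₁…D_2 at 0.294, terminal growth 0.019, discount at r = 0.113.
D_1 = 11.1802
D_2 = 14.4671
Terminal value at t=2: TV = D_3/(r−g) = 14.7420/(0.113−0.019) = 156.8298
P₀ = 11.1802/(1+0.113)^1 + 14.4671/(1+0.113)^2 + 156.8298/(1+0.113)^2 = 148.3250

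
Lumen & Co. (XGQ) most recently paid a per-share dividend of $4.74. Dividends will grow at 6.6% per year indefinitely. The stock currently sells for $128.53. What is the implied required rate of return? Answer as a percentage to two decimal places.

Rearranging the constant-growth DDM: r = D₁/P₀ + g.
D₁ = 4.74 × (1 + 0.066) = 5.0528.
r = 5.0528 / 128.53 + 0.066 = 0.03931 + 0.066 = 0.10531

10.53%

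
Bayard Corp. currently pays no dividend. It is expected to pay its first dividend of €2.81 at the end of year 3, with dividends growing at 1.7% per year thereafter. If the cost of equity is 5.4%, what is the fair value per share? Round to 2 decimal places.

Deferred-dividend DDM. At t=2 the remaining stream is a growing perpetuity with first payment D_3 = 2.81.
V_2 = D_3/(r−g) = 2.81/(0.054−0.017) = 75.9459
P₀ = V_2/(1+r)^2 = 75.9459/(1+0.054)^2 = 68.3634

€68.36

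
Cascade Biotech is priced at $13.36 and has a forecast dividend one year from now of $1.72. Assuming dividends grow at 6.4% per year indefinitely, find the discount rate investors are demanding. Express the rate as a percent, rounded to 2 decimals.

19.27%

Rearranging the constant-growth DDM: r = D₁/P₀ + g.
r = 1.7200 / 13.36 + 0.064 = 0.12874 + 0.064 = 0.19274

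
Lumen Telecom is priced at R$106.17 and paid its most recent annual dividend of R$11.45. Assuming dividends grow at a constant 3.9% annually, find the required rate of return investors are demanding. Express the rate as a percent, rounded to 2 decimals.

15.11%

Rearranging the constant-growth DDM: r = D₁/P₀ + g.
D₁ = 11.45 × (1 + 0.039) = 11.8965.
r = 11.8965 / 106.17 + 0.039 = 0.11205 + 0.039 = 0.15105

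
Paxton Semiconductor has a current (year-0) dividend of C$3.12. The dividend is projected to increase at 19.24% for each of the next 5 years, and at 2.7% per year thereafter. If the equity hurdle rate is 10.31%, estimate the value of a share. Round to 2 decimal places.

Two-stage DDM. Project D₁…D_5 at 0.1924, terminal growth 0.027, discount at r = 0.1031.
D_1 = 3.7203
D_2 = 4.4361
D_3 = 5.2896
D_4 = 6.3073
D_5 = 7.5208
Terminal value at t=5: TV = D_6/(r−g) = 7.7239/(0.1031−0.027) = 101.4963
P₀ = 3.7203/(1+0.1031)^1 + 4.4361/(1+0.1031)^2 + 5.2896/(1+0.1031)^3 + 6.3073/(1+0.1031)^4 + 7.5208/(1+0.1031)^5 + 101.4963/(1+0.1031)^5 = 81.9639

C$81.96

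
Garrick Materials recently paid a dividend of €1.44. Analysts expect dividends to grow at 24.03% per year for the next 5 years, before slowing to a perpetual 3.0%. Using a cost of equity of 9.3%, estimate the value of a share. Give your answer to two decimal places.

Two-stage DDM. Project D₁…D_5 at 0.2403, terminal growth 0.03, discount at r = 0.093.
D_1 = 1.7860
D_2 = 2.2152
D_3 = 2.7475
D_4 = 3.4078
D_5 = 4.2266
Terminal value at t=5: TV = D_6/(r−g) = 4.3534/(0.093−0.03) = 69.1024
P₀ = 1.7860/(1+0.093)^1 + 2.2152/(1+0.093)^2 + 2.7475/(1+0.093)^3 + 3.4078/(1+0.093)^4 + 4.2266/(1+0.093)^5 + 69.1024/(1+0.093)^5 = 54.9886

€54.99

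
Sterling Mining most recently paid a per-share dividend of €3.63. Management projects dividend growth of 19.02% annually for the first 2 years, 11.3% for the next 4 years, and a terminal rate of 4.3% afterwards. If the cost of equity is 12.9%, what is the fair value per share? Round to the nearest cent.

€69.65

Three-stage DDM. Project D₁…D_6; terminal Gordon value at t=6 with g = 0.043; discount at r = 0.129.
D_1 = 4.3204
D_2 = 5.1422
D_3 = 5.7232
D_4 = 6.3700
D_5 = 7.0898
D_6 = 7.8909
TV_6 = 8.2302/(0.129−0.043) = 95.7002
P₀ = Σ Dₜ/(1+r)ᵗ + TV_6/(1+r)^6 = 69.6456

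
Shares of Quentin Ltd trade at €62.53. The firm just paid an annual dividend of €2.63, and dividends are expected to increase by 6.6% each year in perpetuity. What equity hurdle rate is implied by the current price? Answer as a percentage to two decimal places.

Rearranging the constant-growth DDM: r = D₁/P₀ + g.
D₁ = 2.63 × (1 + 0.066) = 2.8036.
r = 2.8036 / 62.53 + 0.066 = 0.04484 + 0.066 = 0.11084

11.08%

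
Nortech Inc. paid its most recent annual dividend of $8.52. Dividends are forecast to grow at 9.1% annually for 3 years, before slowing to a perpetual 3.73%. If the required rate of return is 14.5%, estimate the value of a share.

$94.21

Two-stage DDM. Project D₁…D_3 at 0.091, terminal growth 0.0373, discount at r = 0.145.
D_1 = 9.2953
D_2 = 10.1412
D_3 = 11.0640
Terminal value at t=3: TV = D_4/(r−g) = 11.4767/(0.145−0.0373) = 106.5620
P₀ = 9.2953/(1+0.145)^1 + 10.1412/(1+0.145)^2 + 11.0640/(1+0.145)^3 + 106.5620/(1+0.145)^3 = 94.2122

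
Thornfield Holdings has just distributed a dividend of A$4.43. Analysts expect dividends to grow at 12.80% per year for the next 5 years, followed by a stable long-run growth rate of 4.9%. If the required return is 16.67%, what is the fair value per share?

A$53.40

Two-stage DDM. Project D₁…D_5 at 0.128, terminal growth 0.049, discount at r = 0.1667.
D_1 = 4.9970
D_2 = 5.6367
D_3 = 6.3582
D_4 = 7.1720
D_5 = 8.0900
Terminal value at t=5: TV = D_6/(r−g) = 8.4864/(0.1667−0.049) = 72.1022
P₀ = 4.9970/(1+0.1667)^1 + 5.6367/(1+0.1667)^2 + 6.3582/(1+0.1667)^3 + 7.1720/(1+0.1667)^4 + 8.0900/(1+0.1667)^5 + 72.1022/(1+0.1667)^5 = 53.3952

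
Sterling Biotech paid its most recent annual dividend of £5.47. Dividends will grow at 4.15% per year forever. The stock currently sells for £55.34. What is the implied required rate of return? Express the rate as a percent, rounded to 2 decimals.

14.44%

Rearranging the constant-growth DDM: r = D₁/P₀ + g.
D₁ = 5.47 × (1 + 0.0415) = 5.6970.
r = 5.6970 / 55.34 + 0.0415 = 0.10295 + 0.0415 = 0.14445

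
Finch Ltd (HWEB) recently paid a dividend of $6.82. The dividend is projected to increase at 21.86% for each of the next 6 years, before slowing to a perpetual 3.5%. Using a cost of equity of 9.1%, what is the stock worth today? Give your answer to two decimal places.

Two-stage DDM. Project D₁…D_6 at 0.2186, terminal growth 0.035, discount at r = 0.091.
D_1 = 8.3109
D_2 = 10.1276
D_3 = 12.3415
D_4 = 15.0394
D_5 = 18.3270
D_6 = 22.3332
Terminal value at t=6: TV = D_7/(r−g) = 23.1149/(0.091−0.035) = 412.7658
P₀ = 8.3109/(1+0.091)^1 + 10.1276/(1+0.091)^2 + 12.3415/(1+0.091)^3 + 15.0394/(1+0.091)^4 + 18.3270/(1+0.091)^5 + 22.3332/(1+0.091)^6 + 412.7658/(1+0.091)^6 = 306.1138

$306.11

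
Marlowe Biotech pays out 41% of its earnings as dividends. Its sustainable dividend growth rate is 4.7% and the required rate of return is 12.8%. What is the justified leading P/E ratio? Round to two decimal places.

5.06

Justified leading P/E = b/(r−g) = 0.41/(0.128−0.047) = 5.0617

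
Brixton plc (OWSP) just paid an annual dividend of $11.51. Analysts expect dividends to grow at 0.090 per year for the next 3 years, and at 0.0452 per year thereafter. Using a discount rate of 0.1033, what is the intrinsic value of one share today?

$233.37

Two-stage DDM. Project D₁…D_3 at 0.09, terminal growth 0.0452, discount at r = 0.1033.
D_1 = 12.5459
D_2 = 13.6750
D_3 = 14.9058
Terminal value at t=3: TV = D_4/(r−g) = 15.5795/(0.1033−0.0452) = 268.1502
P₀ = 12.5459/(1+0.1033)^1 + 13.6750/(1+0.1033)^2 + 14.9058/(1+0.1033)^3 + 268.1502/(1+0.1033)^3 = 233.3670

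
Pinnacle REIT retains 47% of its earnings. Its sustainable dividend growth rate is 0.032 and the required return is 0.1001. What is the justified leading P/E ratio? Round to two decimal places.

Payout ratio b = 1 − 0.47 = 0.53.
Justified leading P/E = b/(r−g) = 0.53/(0.1001−0.032) = 7.7827

7.78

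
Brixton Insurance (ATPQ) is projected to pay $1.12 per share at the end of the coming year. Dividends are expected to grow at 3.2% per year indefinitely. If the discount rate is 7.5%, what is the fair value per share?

$26.05

Gordon growth model: P₀ = D₁/(r − g), with D₁ = 1.12 given directly.
P₀ = 1.1200 / (0.075 − 0.032) = 1.1200 / 0.043 = 26.0465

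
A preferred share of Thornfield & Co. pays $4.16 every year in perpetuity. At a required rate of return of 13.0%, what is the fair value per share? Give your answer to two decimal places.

$32.00

Zero-growth DDM (perpetuity): P₀ = D/r = 4.16 / 0.13 = 32.0000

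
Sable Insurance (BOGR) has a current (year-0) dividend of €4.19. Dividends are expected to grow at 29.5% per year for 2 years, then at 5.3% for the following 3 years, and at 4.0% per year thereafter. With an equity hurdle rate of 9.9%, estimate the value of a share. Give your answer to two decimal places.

€116.99

Three-stage DDM. Project D₁…D_5; terminal Gordon value at t=5 with g = 0.04; discount at r = 0.099.
D_1 = 5.4261
D_2 = 7.0267
D_3 = 7.3992
D_4 = 7.7913
D_5 = 8.2042
TV_5 = 8.5324/(0.099−0.04) = 144.6172
P₀ = Σ Dₜ/(1+r)ᵗ + TV_5/(1+r)^5 = 116.9929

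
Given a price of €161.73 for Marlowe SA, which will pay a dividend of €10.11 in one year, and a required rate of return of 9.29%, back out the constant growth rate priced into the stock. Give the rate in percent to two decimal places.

From P₀ = D₁/(r − g), the implied growth is g = r − D₁/P₀.
g = 0.0929 − 10.11/161.73 = 0.0929 − 0.06251 = 0.03039

3.04%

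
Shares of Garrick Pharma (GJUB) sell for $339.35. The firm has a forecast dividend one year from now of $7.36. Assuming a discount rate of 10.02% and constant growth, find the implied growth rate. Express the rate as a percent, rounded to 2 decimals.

7.85%

From P₀ = D₁/(r − g), the implied growth is g = r − D₁/P₀.
g = 0.1002 − 7.36/339.35 = 0.1002 − 0.02169 = 0.07851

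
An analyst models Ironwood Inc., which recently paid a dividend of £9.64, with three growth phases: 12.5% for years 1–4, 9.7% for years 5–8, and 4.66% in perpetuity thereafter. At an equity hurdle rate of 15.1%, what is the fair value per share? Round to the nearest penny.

£140.46

Three-stage DDM. Project D₁…D_8; terminal Gordon value at t=8 with g = 0.0466; discount at r = 0.151.
D_1 = 10.8450
D_2 = 12.2006
D_3 = 13.7257
D_4 = 15.4414
D_5 = 16.9392
D_6 = 18.5823
D_7 = 20.3848
D_8 = 22.3622
TV_8 = 23.4042/(0.151−0.0466) = 224.1785
P₀ = Σ Dₜ/(1+r)ᵗ + TV_8/(1+r)^8 = 140.4612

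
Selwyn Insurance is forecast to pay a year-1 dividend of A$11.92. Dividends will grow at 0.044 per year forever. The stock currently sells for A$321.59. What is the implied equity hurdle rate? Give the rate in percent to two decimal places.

Rearranging the constant-growth DDM: r = D₁/P₀ + g.
r = 11.9200 / 321.59 + 0.044 = 0.03707 + 0.044 = 0.08107

8.11%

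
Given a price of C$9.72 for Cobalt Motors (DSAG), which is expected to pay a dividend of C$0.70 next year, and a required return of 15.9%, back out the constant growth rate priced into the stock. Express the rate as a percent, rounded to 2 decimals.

8.70%

From P₀ = D₁/(r − g), the implied growth is g = r − D₁/P₀.
g = 0.159 − 0.70/9.72 = 0.159 − 0.07202 = 0.08698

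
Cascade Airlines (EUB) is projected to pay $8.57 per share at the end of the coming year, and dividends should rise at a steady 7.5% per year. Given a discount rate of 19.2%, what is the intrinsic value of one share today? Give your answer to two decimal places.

$73.25

Gordon growth model: P₀ = D₁/(r − g), with D₁ = 8.57 given directly.
P₀ = 8.5700 / (0.192 − 0.075) = 8.5700 / 0.117 = 73.2479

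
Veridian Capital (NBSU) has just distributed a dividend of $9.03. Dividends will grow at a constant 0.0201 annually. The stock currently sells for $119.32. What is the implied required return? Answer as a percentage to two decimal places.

Rearranging the constant-growth DDM: r = D₁/P₀ + g.
D₁ = 9.03 × (1 + 0.0201) = 9.2115.
r = 9.2115 / 119.32 + 0.0201 = 0.07720 + 0.0201 = 0.09730

9.73%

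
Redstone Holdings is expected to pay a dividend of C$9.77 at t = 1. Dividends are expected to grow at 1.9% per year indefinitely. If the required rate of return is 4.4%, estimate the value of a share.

Gordon growth model: P₀ = D₁/(r − g), with D₁ = 9.77 given directly.
P₀ = 9.7700 / (0.044 − 0.019) = 9.7700 / 0.025 = 390.8000

C$390.80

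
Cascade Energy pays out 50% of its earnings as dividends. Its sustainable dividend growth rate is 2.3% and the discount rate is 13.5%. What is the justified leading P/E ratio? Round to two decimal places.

4.46

Justified leading P/E = b/(r−g) = 0.50/(0.135−0.023) = 4.4643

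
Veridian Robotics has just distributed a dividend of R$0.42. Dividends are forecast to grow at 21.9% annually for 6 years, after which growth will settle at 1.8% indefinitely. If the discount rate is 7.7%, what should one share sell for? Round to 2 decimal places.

R$19.21

Two-stage DDM. Project D₁…D_6 at 0.219, terminal growth 0.018, discount at r = 0.077.
D_1 = 0.5120
D_2 = 0.6241
D_3 = 0.7608
D_4 = 0.9274
D_5 = 1.1305
D_6 = 1.3781
Terminal value at t=6: TV = D_7/(r−g) = 1.4029/(0.077−0.018) = 23.7776
P₀ = 0.5120/(1+0.077)^1 + 0.6241/(1+0.077)^2 + 0.7608/(1+0.077)^3 + 0.9274/(1+0.077)^4 + 1.1305/(1+0.077)^5 + 1.3781/(1+0.077)^6 + 23.7776/(1+0.077)^6 = 19.2110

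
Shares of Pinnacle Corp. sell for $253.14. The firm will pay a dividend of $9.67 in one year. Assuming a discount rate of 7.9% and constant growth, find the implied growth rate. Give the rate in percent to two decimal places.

4.08%

From P₀ = D₁/(r − g), the implied growth is g = r − D₁/P₀.
g = 0.079 − 9.67/253.14 = 0.079 − 0.03820 = 0.04080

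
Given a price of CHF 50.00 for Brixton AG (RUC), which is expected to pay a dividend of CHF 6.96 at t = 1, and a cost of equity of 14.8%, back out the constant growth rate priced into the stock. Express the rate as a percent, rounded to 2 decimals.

0.88%

From P₀ = D₁/(r − g), the implied growth is g = r − D₁/P₀.
g = 0.148 − 6.96/50.00 = 0.148 − 0.13920 = 0.00880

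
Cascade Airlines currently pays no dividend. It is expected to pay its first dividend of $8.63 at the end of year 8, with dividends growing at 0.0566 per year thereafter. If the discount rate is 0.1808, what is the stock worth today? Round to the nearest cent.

$21.71

Deferred-dividend DDM. At t=7 the remaining stream is a growing perpetuity with first payment D_8 = 8.63.
V_7 = D_8/(r−g) = 8.63/(0.1808−0.0566) = 69.4847
P₀ = V_7/(1+r)^7 = 69.4847/(1+0.1808)^7 = 21.7097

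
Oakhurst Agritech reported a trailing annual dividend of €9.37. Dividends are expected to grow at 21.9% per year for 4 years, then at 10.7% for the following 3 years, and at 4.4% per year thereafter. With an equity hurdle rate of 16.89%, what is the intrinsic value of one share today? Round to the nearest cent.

€150.21

Three-stage DDM. Project D₁…D_7; terminal Gordon value at t=7 with g = 0.044; discount at r = 0.1689.
D_1 = 11.4220
D_2 = 13.9235
D_3 = 16.9727
D_4 = 20.6897
D_5 = 22.9035
D_6 = 25.3542
D_7 = 28.0671
TV_7 = 29.3020/(0.1689−0.044) = 234.6040
P₀ = Σ Dₜ/(1+r)ᵗ + TV_7/(1+r)^7 = 150.2066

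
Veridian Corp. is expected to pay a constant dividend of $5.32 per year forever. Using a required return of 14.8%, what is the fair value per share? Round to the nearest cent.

Zero-growth DDM (perpetuity): P₀ = D/r = 5.32 / 0.148 = 35.9459

$35.95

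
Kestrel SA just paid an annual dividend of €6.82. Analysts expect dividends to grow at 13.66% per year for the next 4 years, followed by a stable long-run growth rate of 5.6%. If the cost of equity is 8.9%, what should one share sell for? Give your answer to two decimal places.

Two-stage DDM. Project D₁…D_4 at 0.1366, terminal growth 0.056, discount at r = 0.089.
D_1 = 7.7516
D_2 = 8.8105
D_3 = 10.0140
D_4 = 11.3819
Terminal value at t=4: TV = D_5/(r−g) = 12.0193/(0.089−0.056) = 364.2210
P₀ = 7.7516/(1+0.089)^1 + 8.8105/(1+0.089)^2 + 10.0140/(1+0.089)^3 + 11.3819/(1+0.089)^4 + 364.2210/(1+0.089)^4 = 289.3666

€289.37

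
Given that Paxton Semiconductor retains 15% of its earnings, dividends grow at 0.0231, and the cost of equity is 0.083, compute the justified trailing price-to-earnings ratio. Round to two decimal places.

Payout ratio b = 1 − 0.15 = 0.85.
Justified trailing P/E = b(1+g)/(r−g) = 0.85×(1+0.0231)/(0.083−0.0231) = 14.5181

14.52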